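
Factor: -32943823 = -1*11^2*272263^1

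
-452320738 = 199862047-652182785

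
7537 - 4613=2924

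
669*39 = 26091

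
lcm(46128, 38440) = 230640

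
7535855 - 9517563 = -1981708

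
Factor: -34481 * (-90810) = 2^1 * 3^2 * 5^1 * 29^2 * 41^1 * 1009^1 = 3131219610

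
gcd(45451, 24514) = 7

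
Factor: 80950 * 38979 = 2^1 * 3^2 * 5^2 * 61^1 * 71^1 * 1619^1 = 3155350050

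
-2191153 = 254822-2445975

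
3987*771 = 3073977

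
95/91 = 1 + 4/91 ≈ 1.04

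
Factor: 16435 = 5^1*19^1*173^1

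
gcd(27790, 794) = 794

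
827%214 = 185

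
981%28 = 1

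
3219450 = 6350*507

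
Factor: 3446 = 2^1*1723^1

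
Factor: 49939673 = 7^2*1019177^1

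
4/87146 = 2/43573≈0.0000459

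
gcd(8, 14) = 2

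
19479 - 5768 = 13711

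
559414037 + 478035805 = 1037449842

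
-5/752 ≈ -0.00665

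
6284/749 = 8 + 292/749 ≈ 8.39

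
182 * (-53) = -9646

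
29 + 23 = 52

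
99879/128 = 780+39/128 ≈ 780.30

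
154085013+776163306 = 930248319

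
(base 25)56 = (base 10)131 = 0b10000011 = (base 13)a1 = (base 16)83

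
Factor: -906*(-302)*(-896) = -1*2^9*3^1*7^1*151^2 = -245156352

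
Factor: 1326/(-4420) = -1*2^(-1)*3^1*5^(-1) = -3/10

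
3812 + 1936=5748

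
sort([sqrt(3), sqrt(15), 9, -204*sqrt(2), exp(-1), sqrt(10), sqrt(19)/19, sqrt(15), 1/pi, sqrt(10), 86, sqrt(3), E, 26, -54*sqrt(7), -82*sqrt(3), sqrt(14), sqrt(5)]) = [-204*sqrt(2), -54*sqrt(7), -82*sqrt(3), sqrt(19)/19, 1/pi, exp(-1), sqrt(3), sqrt(3), sqrt(5), E, sqrt(10), sqrt(10), sqrt(14), sqrt(15), sqrt(15), 9, 26, 86]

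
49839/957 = 52 + 25/319 ≈ 52.08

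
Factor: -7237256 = -1*2^3*13^2*53^1*101^1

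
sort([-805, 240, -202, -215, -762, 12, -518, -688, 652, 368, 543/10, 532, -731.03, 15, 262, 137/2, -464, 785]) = [-805, -762, -731.03, -688, -518, -464, -215, -202, 12, 15, 543/10, 137/2, 240, 262, 368, 532, 652, 785]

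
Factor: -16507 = -1 * 17^1 * 971^1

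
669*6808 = 4554552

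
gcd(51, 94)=1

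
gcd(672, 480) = 96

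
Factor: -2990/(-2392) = 2^(-2) * 5^1 = 5/4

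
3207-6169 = -2962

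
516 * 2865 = 1478340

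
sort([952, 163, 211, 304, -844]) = [-844, 163, 211, 304, 952]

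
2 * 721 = 1442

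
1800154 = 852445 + 947709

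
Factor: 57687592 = 2^3 * 7210949^1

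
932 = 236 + 696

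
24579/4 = 6144 + 3/4 = 6144.75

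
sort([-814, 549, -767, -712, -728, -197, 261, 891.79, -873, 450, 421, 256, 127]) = [-873, -814, -767, -728, -712, -197, 127, 256, 261, 421, 450, 549, 891.79]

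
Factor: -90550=-1 * 2^1 * 5^2 * 1811^1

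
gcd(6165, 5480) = 685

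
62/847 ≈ 0.0732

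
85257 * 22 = 1875654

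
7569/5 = 1513 + 4/5 = 1513.80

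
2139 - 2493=-354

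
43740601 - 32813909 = 10926692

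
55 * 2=110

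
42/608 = 21/304 ≈ 0.0691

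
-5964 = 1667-7631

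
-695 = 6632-7327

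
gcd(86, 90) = 2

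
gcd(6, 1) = 1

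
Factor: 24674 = 2^1*13^2*73^1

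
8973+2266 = 11239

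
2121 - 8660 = -6539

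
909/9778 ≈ 0.0930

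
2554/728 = 1277/364 ≈ 3.51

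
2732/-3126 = -1366/1563 ≈ -0.874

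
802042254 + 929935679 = 1731977933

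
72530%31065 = 10400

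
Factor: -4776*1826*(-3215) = 2^4*3^1*5^1*11^1*83^1*199^1*643^1 = 28037937840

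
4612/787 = 5+677/787 ≈ 5.86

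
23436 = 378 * 62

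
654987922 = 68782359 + 586205563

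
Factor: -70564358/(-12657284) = 2^(-1)*1637^(-1)*1933^(-1)*35282179^1 = 35282179/6328642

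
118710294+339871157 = 458581451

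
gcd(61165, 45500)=65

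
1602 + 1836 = 3438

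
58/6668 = 29/3334 ≈ 0.00870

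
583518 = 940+582578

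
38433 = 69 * 557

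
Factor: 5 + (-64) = -1 * 59^1 = -59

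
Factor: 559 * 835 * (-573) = -1 * 3^1 * 5^1 * 13^1 * 43^1 * 167^1 * 191^1 = -267456345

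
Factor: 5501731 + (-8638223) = -1*2^2*479^1*1637^1 = -3136492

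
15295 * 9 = 137655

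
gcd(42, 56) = 14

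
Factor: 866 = 2^1 * 433^1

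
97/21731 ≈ 0.00446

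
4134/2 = 2067 = 2067.00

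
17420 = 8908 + 8512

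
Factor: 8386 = 2^1 * 7^1 * 599^1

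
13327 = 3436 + 9891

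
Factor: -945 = -1 * 3^3 * 5^1 * 7^1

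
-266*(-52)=13832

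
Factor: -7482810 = -1*2^1*3^1*5^1*249427^1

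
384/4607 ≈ 0.0834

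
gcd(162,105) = 3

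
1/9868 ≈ 0.000101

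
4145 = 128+4017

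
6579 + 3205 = 9784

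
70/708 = 35/354 ≈ 0.0989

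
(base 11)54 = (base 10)59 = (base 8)73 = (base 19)32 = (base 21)2h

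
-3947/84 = -46 - 83/84 ≈ -46.99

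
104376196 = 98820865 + 5555331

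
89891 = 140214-50323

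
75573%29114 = 17345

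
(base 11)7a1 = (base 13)589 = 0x3be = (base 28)166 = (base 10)958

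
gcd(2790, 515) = 5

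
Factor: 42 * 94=2^2 * 3^1 * 7^1 * 47^1=3948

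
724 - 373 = 351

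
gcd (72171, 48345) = 33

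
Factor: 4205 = 5^1*29^2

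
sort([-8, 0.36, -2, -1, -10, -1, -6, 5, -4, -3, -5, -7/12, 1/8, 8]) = [-10, -8, -6, -5, -4, -3, -2, -1, -1, -7/12, 1/8, 0.36, 5, 8]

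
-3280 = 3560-6840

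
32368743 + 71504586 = 103873329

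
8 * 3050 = 24400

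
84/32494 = 6/2321 ≈ 0.00259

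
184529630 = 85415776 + 99113854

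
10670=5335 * 2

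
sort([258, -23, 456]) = [-23, 258, 456]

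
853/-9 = -94 - 7/9≈-94.78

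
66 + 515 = 581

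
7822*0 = 0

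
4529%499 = 38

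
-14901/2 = -7450-1/2 = -7450.50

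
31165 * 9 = 280485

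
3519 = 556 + 2963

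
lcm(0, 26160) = 0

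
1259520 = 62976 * 20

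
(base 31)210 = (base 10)1953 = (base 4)132201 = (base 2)11110100001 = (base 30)253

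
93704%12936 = 3152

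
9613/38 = 252 + 37/38 ≈ 252.97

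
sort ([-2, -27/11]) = [-27/11, -2]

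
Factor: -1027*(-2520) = 2^3*3^2*5^1*7^1*13^1*79^1 = 2588040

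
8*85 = 680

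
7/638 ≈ 0.0110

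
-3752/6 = -1876/3 ≈ -625.33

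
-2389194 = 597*(-4002)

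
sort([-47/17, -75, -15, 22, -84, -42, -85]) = [-85, -84, -75, -42, -15, -47/17, 22]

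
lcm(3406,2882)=37466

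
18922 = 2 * 9461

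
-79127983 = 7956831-87084814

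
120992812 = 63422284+57570528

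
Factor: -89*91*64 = -1*2^6*7^1*13^1*89^1 = -518336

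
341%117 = 107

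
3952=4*988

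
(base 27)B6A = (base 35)6O1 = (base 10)8191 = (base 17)1B5E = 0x1FFF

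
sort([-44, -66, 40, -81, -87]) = [-87, -81, -66, -44, 40]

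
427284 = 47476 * 9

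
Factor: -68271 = -1*3^1*7^1*3251^1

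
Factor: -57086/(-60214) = 7^(-1) * 11^(-1) * 73^1 = 73/77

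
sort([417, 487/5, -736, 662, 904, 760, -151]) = [-736, -151, 487/5, 417, 662, 760, 904]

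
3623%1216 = 1191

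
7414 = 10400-2986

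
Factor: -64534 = -1*2^1*41^1*787^1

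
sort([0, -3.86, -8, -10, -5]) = [-10, -8, -5, -3.86, 0]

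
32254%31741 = 513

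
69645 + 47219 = 116864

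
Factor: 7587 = 3^3*281^1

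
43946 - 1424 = 42522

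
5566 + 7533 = 13099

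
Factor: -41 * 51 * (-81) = 3^5 * 17^1 * 41^1 = 169371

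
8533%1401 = 127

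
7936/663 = 11 + 643/663≈11.97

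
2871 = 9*319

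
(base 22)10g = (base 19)176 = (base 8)764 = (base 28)ho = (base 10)500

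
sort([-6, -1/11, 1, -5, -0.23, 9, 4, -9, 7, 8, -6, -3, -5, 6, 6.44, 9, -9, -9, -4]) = [-9, -9, -9, -6, -6, -5, -5, -4, -3, -0.23, -1/11, 1, 4, 6, 6.44, 7, 8, 9, 9]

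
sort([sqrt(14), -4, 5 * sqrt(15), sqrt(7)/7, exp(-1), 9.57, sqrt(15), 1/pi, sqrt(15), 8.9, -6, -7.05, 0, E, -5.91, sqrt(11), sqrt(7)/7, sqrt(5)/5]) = [-7.05, -6, -5.91, -4, 0, 1/pi, exp(-1), sqrt(7)/7, sqrt(7)/7, sqrt(5)/5, E, sqrt(11), sqrt(14), sqrt(15), sqrt(15), 8.9, 9.57, 5 * sqrt(15)]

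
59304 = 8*7413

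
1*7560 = 7560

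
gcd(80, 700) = 20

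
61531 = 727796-666265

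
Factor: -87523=-1*87523^1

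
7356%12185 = 7356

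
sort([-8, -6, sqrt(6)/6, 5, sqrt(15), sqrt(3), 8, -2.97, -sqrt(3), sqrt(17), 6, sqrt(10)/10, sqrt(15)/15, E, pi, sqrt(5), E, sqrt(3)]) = [-8, -6, -2.97, -sqrt(3), sqrt(15)/15, sqrt(10)/10, sqrt(6)/6, sqrt(3), sqrt(3), sqrt(5), E, E, pi, sqrt(15), sqrt(17), 5, 6, 8]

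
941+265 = 1206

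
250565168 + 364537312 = 615102480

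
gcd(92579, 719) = 1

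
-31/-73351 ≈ 0.000423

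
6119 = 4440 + 1679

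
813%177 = 105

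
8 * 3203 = 25624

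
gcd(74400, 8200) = 200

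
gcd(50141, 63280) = 7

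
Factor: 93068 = 2^2 * 53^1 * 439^1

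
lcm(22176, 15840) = 110880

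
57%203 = 57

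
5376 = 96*56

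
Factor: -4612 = -1*2^2*1153^1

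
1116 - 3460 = -2344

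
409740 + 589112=998852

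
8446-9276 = -830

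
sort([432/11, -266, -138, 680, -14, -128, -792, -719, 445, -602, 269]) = [-792, -719, -602, -266, -138, -128, -14, 432/11, 269, 445, 680]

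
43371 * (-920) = -39901320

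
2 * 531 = 1062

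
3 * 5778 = 17334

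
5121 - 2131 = 2990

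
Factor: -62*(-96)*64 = 2^12*3^1*31^1 = 380928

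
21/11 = 1+10/11 ≈ 1.91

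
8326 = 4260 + 4066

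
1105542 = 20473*54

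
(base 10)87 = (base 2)1010111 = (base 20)47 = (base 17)52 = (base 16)57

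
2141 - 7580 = -5439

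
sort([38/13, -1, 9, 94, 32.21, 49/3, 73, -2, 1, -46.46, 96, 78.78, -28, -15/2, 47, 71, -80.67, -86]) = [-86, -80.67, -46.46, -28, -15/2, -2, -1, 1, 38/13, 9, 49/3, 32.21, 47, 71, 73, 78.78, 94, 96]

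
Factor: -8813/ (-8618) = 2^ (-1)*7^1*31^ (-1)*139^ (-1)*1259^1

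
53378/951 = 56 + 122/951 ≈ 56.13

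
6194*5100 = 31589400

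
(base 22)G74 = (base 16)1EDE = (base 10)7902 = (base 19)12GH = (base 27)AMI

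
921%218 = 49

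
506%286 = 220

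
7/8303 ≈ 0.000843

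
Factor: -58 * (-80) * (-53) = -1 * 2^5 * 5^1 * 29^1 * 53^1 = -245920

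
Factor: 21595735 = 5^1*7^1*23^1*139^1*193^1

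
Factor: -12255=-1*3^1*5^1*19^1*43^1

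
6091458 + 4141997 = 10233455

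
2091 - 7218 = -5127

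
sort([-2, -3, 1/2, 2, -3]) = [-3, -3, -2, 1/2, 2]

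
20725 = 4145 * 5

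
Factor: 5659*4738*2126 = 2^2*23^1*103^1*1063^1*5659^1 = 57003039092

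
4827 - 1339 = 3488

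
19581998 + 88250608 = 107832606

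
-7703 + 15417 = 7714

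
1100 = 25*44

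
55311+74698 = 130009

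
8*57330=458640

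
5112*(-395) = -2019240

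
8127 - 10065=-1938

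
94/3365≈0.0279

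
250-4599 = -4349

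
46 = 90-44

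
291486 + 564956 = 856442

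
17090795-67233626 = -50142831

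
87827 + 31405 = 119232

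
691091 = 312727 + 378364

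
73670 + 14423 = 88093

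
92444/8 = 11555 + 1/2 = 11555.50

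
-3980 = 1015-4995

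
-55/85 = -11/17 ≈ -0.647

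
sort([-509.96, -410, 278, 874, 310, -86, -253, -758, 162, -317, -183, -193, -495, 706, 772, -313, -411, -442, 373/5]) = [-758, -509.96, -495, -442, -411, -410, -317, -313, -253, -193, -183, -86, 373/5, 162, 278, 310, 706, 772, 874]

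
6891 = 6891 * 1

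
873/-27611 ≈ -0.0316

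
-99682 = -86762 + -12920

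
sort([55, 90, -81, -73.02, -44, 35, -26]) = [-81, -73.02, -44, -26, 35, 55, 90]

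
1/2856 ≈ 0.000350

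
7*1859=13013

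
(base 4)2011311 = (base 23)g49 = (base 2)10000101110101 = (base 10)8565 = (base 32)8bl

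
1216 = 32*38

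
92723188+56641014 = 149364202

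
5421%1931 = 1559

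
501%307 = 194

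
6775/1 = 6775 = 6775.00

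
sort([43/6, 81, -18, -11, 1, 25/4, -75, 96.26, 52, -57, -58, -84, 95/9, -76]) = [-84, -76, -75, -58, -57, -18, -11, 1, 25/4, 43/6, 95/9, 52, 81, 96.26]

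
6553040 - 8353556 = -1800516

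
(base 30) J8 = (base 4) 21002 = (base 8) 1102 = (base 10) 578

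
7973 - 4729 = 3244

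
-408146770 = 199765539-607912309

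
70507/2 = 35253 + 1/2 = 35253.50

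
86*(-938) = -80668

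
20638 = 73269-52631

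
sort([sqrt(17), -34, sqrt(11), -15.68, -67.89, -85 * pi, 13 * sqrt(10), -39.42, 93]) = [-85 * pi, -67.89, -39.42, -34, -15.68, sqrt(11), sqrt(17), 13 * sqrt(10), 93]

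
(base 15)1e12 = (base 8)14616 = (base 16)198e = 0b1100110001110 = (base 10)6542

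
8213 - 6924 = 1289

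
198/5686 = 99/2843 ≈ 0.0348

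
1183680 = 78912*15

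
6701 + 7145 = 13846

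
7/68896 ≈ 0.000102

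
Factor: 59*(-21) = -1*3^1*7^1*59^1 = -1239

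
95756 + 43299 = 139055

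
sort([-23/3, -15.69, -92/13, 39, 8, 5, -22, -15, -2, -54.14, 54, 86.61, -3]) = [-54.14, -22, -15.69, -15, -23/3, -92/13, -3, -2, 5, 8, 39, 54, 86.61]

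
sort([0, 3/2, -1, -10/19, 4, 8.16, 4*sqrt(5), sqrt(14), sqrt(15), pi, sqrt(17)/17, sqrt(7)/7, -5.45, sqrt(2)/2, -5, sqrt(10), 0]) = [-5.45, -5, -1, -10/19, 0, 0, sqrt(17)/17, sqrt(7)/7, sqrt(2)/2, 3/2, pi, sqrt(10), sqrt(14), sqrt(15), 4, 8.16, 4*sqrt(5)]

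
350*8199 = 2869650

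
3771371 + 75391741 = 79163112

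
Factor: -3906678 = -1*2^1*3^1*599^1*1087^1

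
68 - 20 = 48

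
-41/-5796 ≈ 0.00707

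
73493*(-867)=-63718431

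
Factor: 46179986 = 2^1*23089993^1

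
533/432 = 1 + 101/432 ≈ 1.23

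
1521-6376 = -4855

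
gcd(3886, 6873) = 29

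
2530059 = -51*(-49609)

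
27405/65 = 5481/13 ≈ 421.62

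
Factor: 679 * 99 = 3^2 * 7^1 * 11^1 * 97^1 = 67221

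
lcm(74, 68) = 2516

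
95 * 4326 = 410970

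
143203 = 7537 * 19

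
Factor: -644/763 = -1*2^2*23^1*109^(-1) = -92/109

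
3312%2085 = 1227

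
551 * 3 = 1653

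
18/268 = 9/134 ≈ 0.0672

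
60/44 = 15/11 ≈ 1.36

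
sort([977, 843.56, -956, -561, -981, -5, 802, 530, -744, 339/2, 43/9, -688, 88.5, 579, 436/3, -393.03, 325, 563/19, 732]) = [-981, -956, -744, -688, -561, -393.03, -5, 43/9, 563/19, 88.5, 436/3, 339/2, 325, 530, 579, 732, 802, 843.56, 977]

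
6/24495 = 2/8165 ≈ 0.000245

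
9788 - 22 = 9766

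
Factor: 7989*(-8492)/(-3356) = 3^1*11^1*193^1*839^(-1)*2663^1 = 16960647/839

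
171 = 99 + 72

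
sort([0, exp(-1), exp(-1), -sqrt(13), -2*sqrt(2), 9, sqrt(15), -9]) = [-9, -sqrt(13), -2*sqrt(2), 0, exp(-1), exp(-1), sqrt(15), 9]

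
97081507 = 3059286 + 94022221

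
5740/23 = 249+13/23 ≈ 249.57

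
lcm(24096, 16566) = 265056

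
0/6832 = 0 = 0.00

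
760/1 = 760 = 760.00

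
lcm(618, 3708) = 3708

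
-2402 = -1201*2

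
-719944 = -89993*8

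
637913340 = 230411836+407501504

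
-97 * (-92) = 8924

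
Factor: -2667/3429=-1 * 3^(-2) * 7^1=-7/9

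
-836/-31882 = 22/839 ≈ 0.0262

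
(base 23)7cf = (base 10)3994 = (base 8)7632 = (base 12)238a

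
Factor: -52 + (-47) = -1*3^2*11^1 = -99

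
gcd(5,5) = 5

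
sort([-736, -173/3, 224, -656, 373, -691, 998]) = [-736, -691, -656, -173/3, 224, 373, 998]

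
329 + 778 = 1107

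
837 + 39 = 876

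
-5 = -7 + 2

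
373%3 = 1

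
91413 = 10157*9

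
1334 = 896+438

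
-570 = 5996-6566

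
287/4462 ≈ 0.0643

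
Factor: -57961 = -1*149^1*389^1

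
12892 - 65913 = -53021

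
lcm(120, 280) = 840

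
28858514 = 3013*9578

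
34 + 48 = 82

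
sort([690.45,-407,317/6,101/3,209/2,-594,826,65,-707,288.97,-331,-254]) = [-707,-594,-407,-331,-254,101/3,317/6,65,209/2,288.97,690.45,826]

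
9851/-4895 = -2-61/4895≈-2.01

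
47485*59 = 2801615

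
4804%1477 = 373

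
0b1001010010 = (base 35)gy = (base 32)ii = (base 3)211000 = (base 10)594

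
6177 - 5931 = 246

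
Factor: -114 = -1*2^1*3^1*19^1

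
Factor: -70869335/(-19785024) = 2^(-6)*3^(-2)*5^1*7^(-2)*19^1*701^(-1)*745993^1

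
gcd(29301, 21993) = 3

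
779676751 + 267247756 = 1046924507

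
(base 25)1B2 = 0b1110000110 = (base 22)1J0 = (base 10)902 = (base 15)402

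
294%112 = 70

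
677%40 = 37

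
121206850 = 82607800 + 38599050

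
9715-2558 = 7157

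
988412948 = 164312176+824100772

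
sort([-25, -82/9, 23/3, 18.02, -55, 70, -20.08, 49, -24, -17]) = [-55, -25, -24, -20.08, -17, -82/9, 23/3, 18.02, 49, 70]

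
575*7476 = 4298700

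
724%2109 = 724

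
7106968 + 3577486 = 10684454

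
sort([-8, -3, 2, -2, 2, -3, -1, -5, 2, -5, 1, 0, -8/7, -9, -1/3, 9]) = [-9, -8, -5, -5, -3, -3, -2, -8/7, -1, -1/3, 0, 1, 2, 2, 2, 9]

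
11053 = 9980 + 1073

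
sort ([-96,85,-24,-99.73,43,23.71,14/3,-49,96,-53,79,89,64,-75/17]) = [-99.73,-96,-53,-49,-24,-75/17,14/3,23.71,43,64,79,85,89,96]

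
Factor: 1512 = 2^3*3^3*7^1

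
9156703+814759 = 9971462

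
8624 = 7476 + 1148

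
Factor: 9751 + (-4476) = 5^2*211^1 = 5275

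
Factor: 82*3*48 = 2^5*3^2*41^1 = 11808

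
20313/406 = 50 + 13/406≈50.03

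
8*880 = 7040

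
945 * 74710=70600950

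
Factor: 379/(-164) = -1*2^(-2)*41^(-1)*379^1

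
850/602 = 1 + 124/301≈1.41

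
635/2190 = 127/438 ≈ 0.290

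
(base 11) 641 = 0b1100000011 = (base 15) 366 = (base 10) 771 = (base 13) 474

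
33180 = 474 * 70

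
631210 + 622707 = 1253917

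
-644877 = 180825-825702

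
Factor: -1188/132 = -1 * 3^2 = -9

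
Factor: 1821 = 3^1*607^1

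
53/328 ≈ 0.162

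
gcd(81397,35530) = 1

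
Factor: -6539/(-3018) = 2^(-1) * 3^(-1) * 13^1 = 13/6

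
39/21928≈0.00178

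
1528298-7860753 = -6332455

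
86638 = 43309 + 43329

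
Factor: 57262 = 2^1 * 28631^1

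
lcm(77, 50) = 3850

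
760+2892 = 3652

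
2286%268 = 142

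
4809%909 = 264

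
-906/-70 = 12+33/35 ≈ 12.94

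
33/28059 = 11/9353 ≈ 0.00118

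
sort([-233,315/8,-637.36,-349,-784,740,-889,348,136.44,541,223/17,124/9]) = [-889,-784,-637.36,-349,-233,223/17,124/9,315/8,136.44,348,541,740]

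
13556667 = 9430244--4126423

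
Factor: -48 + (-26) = -1*2^1*37^1 = -74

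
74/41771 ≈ 0.00177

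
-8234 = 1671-9905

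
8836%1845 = 1456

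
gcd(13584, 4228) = 4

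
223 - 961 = -738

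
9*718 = 6462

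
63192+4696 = 67888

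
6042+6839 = 12881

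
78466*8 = 627728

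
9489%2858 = 915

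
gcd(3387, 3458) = 1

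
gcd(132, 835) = 1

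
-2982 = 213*(-14)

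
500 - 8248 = -7748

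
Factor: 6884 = 2^2*1721^1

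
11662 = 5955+5707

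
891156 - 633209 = 257947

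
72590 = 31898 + 40692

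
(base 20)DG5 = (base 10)5525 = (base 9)7518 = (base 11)4173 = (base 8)12625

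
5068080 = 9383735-4315655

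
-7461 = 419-7880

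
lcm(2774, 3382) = 246886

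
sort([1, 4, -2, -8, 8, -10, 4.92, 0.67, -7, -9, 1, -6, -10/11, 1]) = [-10, -9, -8, -7, -6, -2, -10/11, 0.67, 1, 1, 1, 4, 4.92, 8]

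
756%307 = 142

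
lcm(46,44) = 1012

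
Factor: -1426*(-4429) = 2^1*23^1*31^1*43^1*103^1 = 6315754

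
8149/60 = 135 + 49/60 ≈ 135.82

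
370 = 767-397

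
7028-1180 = 5848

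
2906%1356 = 194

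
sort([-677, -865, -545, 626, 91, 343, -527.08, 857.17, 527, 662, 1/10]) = [-865, -677, -545, -527.08, 1/10, 91, 343, 527, 626, 662, 857.17]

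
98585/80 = 19717/16 ≈ 1232.31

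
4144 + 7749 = 11893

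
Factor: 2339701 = 7^2 * 13^1 * 3673^1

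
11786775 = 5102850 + 6683925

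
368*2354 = 866272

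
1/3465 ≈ 0.000289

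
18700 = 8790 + 9910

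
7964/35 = 227 + 19/35≈227.54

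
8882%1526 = 1252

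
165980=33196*5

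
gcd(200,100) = 100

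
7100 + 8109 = 15209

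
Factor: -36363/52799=-1 * 3^1 * 17^1 * 23^1 * 31^1 * 37^(-1) * 1427^(-1)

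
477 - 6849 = -6372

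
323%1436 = 323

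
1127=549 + 578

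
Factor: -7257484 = -1*2^2*13^1*233^1*599^1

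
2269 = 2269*1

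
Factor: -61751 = -1 * 61751^1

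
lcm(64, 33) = 2112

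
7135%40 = 15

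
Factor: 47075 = 5^2*7^1*269^1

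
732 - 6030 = -5298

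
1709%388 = 157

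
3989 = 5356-1367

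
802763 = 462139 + 340624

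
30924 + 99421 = 130345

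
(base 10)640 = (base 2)1010000000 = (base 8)1200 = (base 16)280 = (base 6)2544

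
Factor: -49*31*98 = -1*2^1*7^4*31^1 = -148862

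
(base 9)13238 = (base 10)8945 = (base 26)d61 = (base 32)8nh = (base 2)10001011110001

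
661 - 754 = -93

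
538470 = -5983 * (-90)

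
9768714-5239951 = 4528763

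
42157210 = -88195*(-478)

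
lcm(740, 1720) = 63640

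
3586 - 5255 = -1669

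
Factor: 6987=3^1 * 17^1 * 137^1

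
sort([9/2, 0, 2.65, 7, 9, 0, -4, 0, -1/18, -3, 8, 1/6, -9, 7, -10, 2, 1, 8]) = [-10, -9, -4, -3, -1/18, 0, 0, 0, 1/6, 1, 2, 2.65, 9/2, 7, 7, 8, 8, 9]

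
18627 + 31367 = 49994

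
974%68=22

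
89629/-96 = -933 - 61/96 ≈ -933.64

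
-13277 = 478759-492036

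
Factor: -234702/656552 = -1*2^(-2)*3^2*17^1*107^(-1) = -153/428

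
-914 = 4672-5586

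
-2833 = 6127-8960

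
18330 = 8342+9988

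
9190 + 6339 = 15529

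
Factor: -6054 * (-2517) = 2^1 * 3^2 * 839^1 * 1009^1 = 15237918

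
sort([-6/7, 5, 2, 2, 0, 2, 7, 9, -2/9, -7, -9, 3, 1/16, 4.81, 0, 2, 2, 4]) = [-9, -7, -6/7, -2/9, 0, 0, 1/16, 2, 2, 2, 2, 2, 3, 4, 4.81, 5, 7, 9]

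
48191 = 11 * 4381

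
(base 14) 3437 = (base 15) 2a45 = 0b10001101101001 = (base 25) ecf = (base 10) 9065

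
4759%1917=925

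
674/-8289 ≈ -0.0813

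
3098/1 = 3098 = 3098.00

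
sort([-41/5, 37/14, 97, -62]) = [-62, -41/5, 37/14, 97]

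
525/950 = 21/38 ≈ 0.553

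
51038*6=306228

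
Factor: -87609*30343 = -1*3^1*19^2*29^1*53^1*1597^1 = -2658319887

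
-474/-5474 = 237/2737 ≈ 0.0866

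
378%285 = 93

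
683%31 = 1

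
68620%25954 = 16712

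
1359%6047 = 1359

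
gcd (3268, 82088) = 4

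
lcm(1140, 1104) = 104880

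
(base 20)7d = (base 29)58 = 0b10011001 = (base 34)4h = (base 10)153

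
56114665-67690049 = -11575384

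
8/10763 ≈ 0.000743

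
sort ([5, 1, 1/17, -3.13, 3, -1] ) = [-3.13, -1, 1/17, 1, 3, 5] 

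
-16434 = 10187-26621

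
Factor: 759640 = 2^3 * 5^1 * 7^1 * 2713^1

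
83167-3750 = 79417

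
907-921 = -14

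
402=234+168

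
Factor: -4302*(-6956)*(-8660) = -1*2^5*3^2*5^1*37^1*47^1*239^1*433^1 = -259148005920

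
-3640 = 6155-9795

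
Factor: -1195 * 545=-1 * 5^2 * 109^1 * 239^1=-651275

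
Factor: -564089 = -1*564089^1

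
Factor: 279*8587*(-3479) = -1*3^2*7^2*31^2*71^1*277^1 = -8334894267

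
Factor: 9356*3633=2^2*3^1*7^1*173^1*2339^1=33990348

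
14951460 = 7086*2110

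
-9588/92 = -2397/23 ≈ -104.22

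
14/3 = 4 + 2/3 ≈ 4.67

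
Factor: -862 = -1 * 2^1 * 431^1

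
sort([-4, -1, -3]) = [-4, -3, -1]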